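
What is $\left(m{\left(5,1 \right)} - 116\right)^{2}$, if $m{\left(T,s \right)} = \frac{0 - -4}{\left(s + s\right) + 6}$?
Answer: $\frac{53361}{4} \approx 13340.0$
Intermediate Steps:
$m{\left(T,s \right)} = \frac{4}{6 + 2 s}$ ($m{\left(T,s \right)} = \frac{0 + \left(-1 + 5\right)}{2 s + 6} = \frac{0 + 4}{6 + 2 s} = \frac{4}{6 + 2 s}$)
$\left(m{\left(5,1 \right)} - 116\right)^{2} = \left(\frac{2}{3 + 1} - 116\right)^{2} = \left(\frac{2}{4} - 116\right)^{2} = \left(2 \cdot \frac{1}{4} - 116\right)^{2} = \left(\frac{1}{2} - 116\right)^{2} = \left(- \frac{231}{2}\right)^{2} = \frac{53361}{4}$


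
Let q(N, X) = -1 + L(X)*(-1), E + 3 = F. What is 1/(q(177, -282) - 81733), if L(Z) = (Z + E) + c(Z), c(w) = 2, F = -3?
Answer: -1/81448 ≈ -1.2278e-5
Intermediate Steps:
E = -6 (E = -3 - 3 = -6)
L(Z) = -4 + Z (L(Z) = (Z - 6) + 2 = (-6 + Z) + 2 = -4 + Z)
q(N, X) = 3 - X (q(N, X) = -1 + (-4 + X)*(-1) = -1 + (4 - X) = 3 - X)
1/(q(177, -282) - 81733) = 1/((3 - 1*(-282)) - 81733) = 1/((3 + 282) - 81733) = 1/(285 - 81733) = 1/(-81448) = -1/81448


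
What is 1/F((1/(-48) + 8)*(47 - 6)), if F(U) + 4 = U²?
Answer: 2304/246574993 ≈ 9.3440e-6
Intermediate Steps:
F(U) = -4 + U²
1/F((1/(-48) + 8)*(47 - 6)) = 1/(-4 + ((1/(-48) + 8)*(47 - 6))²) = 1/(-4 + ((-1/48 + 8)*41)²) = 1/(-4 + ((383/48)*41)²) = 1/(-4 + (15703/48)²) = 1/(-4 + 246584209/2304) = 1/(246574993/2304) = 2304/246574993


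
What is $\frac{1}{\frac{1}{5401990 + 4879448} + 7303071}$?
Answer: $\frac{10281438}{75086071696099} \approx 1.3693 \cdot 10^{-7}$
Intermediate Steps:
$\frac{1}{\frac{1}{5401990 + 4879448} + 7303071} = \frac{1}{\frac{1}{10281438} + 7303071} = \frac{1}{\frac{75086071696099}{10281438}} = \frac{10281438}{75086071696099}$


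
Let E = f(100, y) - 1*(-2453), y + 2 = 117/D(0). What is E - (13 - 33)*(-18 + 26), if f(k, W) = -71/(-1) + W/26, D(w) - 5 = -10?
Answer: 348793/130 ≈ 2683.0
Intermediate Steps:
D(w) = -5 (D(w) = 5 - 10 = -5)
y = -127/5 (y = -2 + 117/(-5) = -2 + 117*(-⅕) = -2 - 117/5 = -127/5 ≈ -25.400)
f(k, W) = 71 + W/26 (f(k, W) = -71*(-1) + W*(1/26) = 71 + W/26)
E = 327993/130 (E = (71 + (1/26)*(-127/5)) - 1*(-2453) = (71 - 127/130) + 2453 = 9103/130 + 2453 = 327993/130 ≈ 2523.0)
E - (13 - 33)*(-18 + 26) = 327993/130 - (13 - 33)*(-18 + 26) = 327993/130 - (-20)*8 = 327993/130 - 1*(-160) = 327993/130 + 160 = 348793/130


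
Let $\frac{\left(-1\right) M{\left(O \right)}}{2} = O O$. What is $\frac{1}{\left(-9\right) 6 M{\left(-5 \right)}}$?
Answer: $\frac{1}{2700} \approx 0.00037037$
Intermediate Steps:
$M{\left(O \right)} = - 2 O^{2}$ ($M{\left(O \right)} = - 2 O O = - 2 O^{2}$)
$\frac{1}{\left(-9\right) 6 M{\left(-5 \right)}} = \frac{1}{\left(-9\right) 6 \left(- 2 \left(-5\right)^{2}\right)} = \frac{1}{\left(-54\right) \left(\left(-2\right) 25\right)} = \frac{1}{\left(-54\right) \left(-50\right)} = \frac{1}{2700}$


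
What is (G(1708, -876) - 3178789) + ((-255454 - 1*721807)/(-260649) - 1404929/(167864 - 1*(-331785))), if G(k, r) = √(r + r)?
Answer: -413983144527262121/130233012201 + 2*I*√438 ≈ -3.1788e+6 + 41.857*I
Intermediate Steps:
G(k, r) = √2*√r (G(k, r) = √(2*r) = √2*√r)
(G(1708, -876) - 3178789) + ((-255454 - 1*721807)/(-260649) - 1404929/(167864 - 1*(-331785))) = (√2*√(-876) - 3178789) + ((-255454 - 1*721807)/(-260649) - 1404929/(167864 - 1*(-331785))) = (√2*(2*I*√219) - 3178789) + ((-255454 - 721807)*(-1/260649) - 1404929/(167864 + 331785)) = (2*I*√438 - 3178789) + (-977261*(-1/260649) - 1404929/499649) = (-3178789 + 2*I*√438) + (977261/260649 - 1404929*1/499649) = (-3178789 + 2*I*√438) + (977261/260649 - 1404929/499649) = (-3178789 + 2*I*√438) + 122094142468/130233012201 = -413983144527262121/130233012201 + 2*I*√438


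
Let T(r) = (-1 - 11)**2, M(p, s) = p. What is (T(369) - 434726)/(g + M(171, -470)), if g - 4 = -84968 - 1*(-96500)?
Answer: -434582/11707 ≈ -37.122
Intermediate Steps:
g = 11536 (g = 4 + (-84968 - 1*(-96500)) = 4 + (-84968 + 96500) = 4 + 11532 = 11536)
T(r) = 144 (T(r) = (-12)**2 = 144)
(T(369) - 434726)/(g + M(171, -470)) = (144 - 434726)/(11536 + 171) = -434582/11707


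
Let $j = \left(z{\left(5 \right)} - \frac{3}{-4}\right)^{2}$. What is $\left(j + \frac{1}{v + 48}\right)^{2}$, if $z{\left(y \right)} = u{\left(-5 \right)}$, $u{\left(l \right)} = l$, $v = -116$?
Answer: $\frac{24098281}{73984} \approx 325.72$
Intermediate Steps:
$z{\left(y \right)} = -5$
$j = \frac{289}{16}$ ($j = \left(-5 - \frac{3}{-4}\right)^{2} = \left(-5 - - \frac{3}{4}\right)^{2} = \left(-5 + \frac{3}{4}\right)^{2} = \left(- \frac{17}{4}\right)^{2} = \frac{289}{16} \approx 18.063$)
$\left(j + \frac{1}{v + 48}\right)^{2} = \left(\frac{289}{16} + \frac{1}{-116 + 48}\right)^{2} = \left(\frac{289}{16} + \frac{1}{-68}\right)^{2} = \left(\frac{289}{16} - \frac{1}{68}\right)^{2} = \left(\frac{4909}{272}\right)^{2} = \frac{24098281}{73984}$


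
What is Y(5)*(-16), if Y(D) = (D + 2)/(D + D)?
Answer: -56/5 ≈ -11.200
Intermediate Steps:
Y(D) = (2 + D)/(2*D) (Y(D) = (2 + D)/((2*D)) = (2 + D)*(1/(2*D)) = (2 + D)/(2*D))
Y(5)*(-16) = ((½)*(2 + 5)/5)*(-16) = ((½)*(⅕)*7)*(-16) = (7/10)*(-16) = -56/5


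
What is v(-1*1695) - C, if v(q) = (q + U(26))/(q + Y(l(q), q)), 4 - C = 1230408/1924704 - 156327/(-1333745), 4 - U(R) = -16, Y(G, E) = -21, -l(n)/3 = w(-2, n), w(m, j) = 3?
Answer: -17340518364907/7647712502430 ≈ -2.2674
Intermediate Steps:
l(n) = -9 (l(n) = -3*3 = -9)
U(R) = 20 (U(R) = 4 - 1*(-16) = 4 + 16 = 20)
C = 115643383691/35653671340 (C = 4 - (1230408/1924704 - 156327/(-1333745)) = 4 - (1230408*(1/1924704) - 156327*(-1/1333745)) = 4 - (17089/26732 + 156327/1333745) = 4 - 1*26971301669/35653671340 = 4 - 26971301669/35653671340 = 115643383691/35653671340 ≈ 3.2435)
v(q) = (20 + q)/(-21 + q) (v(q) = (q + 20)/(q - 21) = (20 + q)/(-21 + q))
v(-1*1695) - C = (20 - 1*1695)/(-21 - 1*1695) - 1*115643383691/35653671340 = (20 - 1695)/(-21 - 1695) - 115643383691/35653671340 = -1675/(-1716) - 115643383691/35653671340 = -1/1716*(-1675) - 115643383691/35653671340 = 1675/1716 - 115643383691/35653671340 = -17340518364907/7647712502430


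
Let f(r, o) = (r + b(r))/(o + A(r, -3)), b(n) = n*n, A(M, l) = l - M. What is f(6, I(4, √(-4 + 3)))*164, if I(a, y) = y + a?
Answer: -17220/13 - 3444*I/13 ≈ -1324.6 - 264.92*I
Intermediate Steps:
b(n) = n²
I(a, y) = a + y
f(r, o) = (r + r²)/(-3 + o - r) (f(r, o) = (r + r²)/(o + (-3 - r)) = (r + r²)/(-3 + o - r))
f(6, I(4, √(-4 + 3)))*164 = (6*(-1 - 1*6)/(3 + 6 - (4 + √(-4 + 3))))*164 = (6*(-1 - 6)/(3 + 6 - (4 + √(-1))))*164 = (6*(-7)/(3 + 6 - (4 + I)))*164 = (6*(-7)/(3 + 6 + (-4 - I)))*164 = (6*(-7)/(5 - I))*164 = (6*((5 + I)/26)*(-7))*164 = (-105/13 - 21*I/13)*164 = -17220/13 - 3444*I/13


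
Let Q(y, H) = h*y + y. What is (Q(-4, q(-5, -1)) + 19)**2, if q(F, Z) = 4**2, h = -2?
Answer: 529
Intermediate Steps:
q(F, Z) = 16
Q(y, H) = -y (Q(y, H) = -2*y + y = -y)
(Q(-4, q(-5, -1)) + 19)**2 = (-1*(-4) + 19)**2 = (4 + 19)**2 = 23**2 = 529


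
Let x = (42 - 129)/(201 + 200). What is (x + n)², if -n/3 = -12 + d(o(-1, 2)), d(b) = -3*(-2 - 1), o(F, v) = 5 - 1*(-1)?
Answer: 12404484/160801 ≈ 77.142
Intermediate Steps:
o(F, v) = 6 (o(F, v) = 5 + 1 = 6)
d(b) = 9 (d(b) = -3*(-3) = 9)
x = -87/401 ≈ -0.21696
n = 9 (n = -3*(-12 + 9) = -3*(-3) = 9)
(x + n)² = (-87/401 + 9)² = (3522/401)² = 12404484/160801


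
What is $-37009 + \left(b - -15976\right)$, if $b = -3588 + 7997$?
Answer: $-16624$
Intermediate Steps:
$b = 4409$
$-37009 + \left(b - -15976\right) = -37009 + \left(4409 - -15976\right) = -37009 + \left(4409 + 15976\right) = -37009 + 20385 = -16624$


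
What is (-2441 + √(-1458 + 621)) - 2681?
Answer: -5122 + 3*I*√93 ≈ -5122.0 + 28.931*I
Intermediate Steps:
(-2441 + √(-1458 + 621)) - 2681 = (-2441 + √(-837)) - 2681 = (-2441 + 3*I*√93) - 2681 = -5122 + 3*I*√93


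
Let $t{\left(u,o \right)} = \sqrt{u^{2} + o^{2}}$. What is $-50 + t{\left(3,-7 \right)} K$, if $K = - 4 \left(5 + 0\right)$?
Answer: $-50 - 20 \sqrt{58} \approx -202.32$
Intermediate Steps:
$K = -20$ ($K = \left(-4\right) 5 = -20$)
$t{\left(u,o \right)} = \sqrt{o^{2} + u^{2}}$
$-50 + t{\left(3,-7 \right)} K = -50 + \sqrt{\left(-7\right)^{2} + 3^{2}} \left(-20\right) = -50 + \sqrt{49 + 9} \left(-20\right) = -50 + \sqrt{58} \left(-20\right) = -50 - 20 \sqrt{58}$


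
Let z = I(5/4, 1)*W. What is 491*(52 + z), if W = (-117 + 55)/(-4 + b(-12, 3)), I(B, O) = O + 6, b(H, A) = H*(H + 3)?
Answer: 1221117/52 ≈ 23483.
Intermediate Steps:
b(H, A) = H*(3 + H)
I(B, O) = 6 + O
W = -31/52 (W = (-117 + 55)/(-4 - 12*(3 - 12)) = -62/(-4 - 12*(-9)) = -62/(-4 + 108) = -62/104 = -62*1/104 = -31/52 ≈ -0.59615)
z = -217/52 (z = (6 + 1)*(-31/52) = 7*(-31/52) = -217/52 ≈ -4.1731)
491*(52 + z) = 491*(52 - 217/52) = 491*(2487/52) = 1221117/52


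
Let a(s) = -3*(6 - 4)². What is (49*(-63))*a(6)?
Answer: 37044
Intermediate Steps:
a(s) = -12 (a(s) = -3*2² = -3*4 = -12)
(49*(-63))*a(6) = (49*(-63))*(-12) = -3087*(-12) = 37044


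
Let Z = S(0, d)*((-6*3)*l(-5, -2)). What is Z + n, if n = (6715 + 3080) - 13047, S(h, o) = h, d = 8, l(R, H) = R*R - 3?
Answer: -3252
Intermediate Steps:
l(R, H) = -3 + R² (l(R, H) = R² - 3 = -3 + R²)
n = -3252 (n = 9795 - 13047 = -3252)
Z = 0 (Z = 0*((-6*3)*(-3 + (-5)²)) = 0*(-18*(-3 + 25)) = 0*(-18*22) = 0*(-396) = 0)
Z + n = 0 - 3252 = -3252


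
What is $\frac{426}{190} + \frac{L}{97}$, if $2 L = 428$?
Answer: $\frac{40991}{9215} \approx 4.4483$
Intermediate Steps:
$L = 214$ ($L = \frac{1}{2} \cdot 428 = 214$)
$\frac{426}{190} + \frac{L}{97} = \frac{426}{190} + \frac{214}{97} = 426 \cdot \frac{1}{190} + 214 \cdot \frac{1}{97} = \frac{213}{95} + \frac{214}{97} = \frac{40991}{9215}$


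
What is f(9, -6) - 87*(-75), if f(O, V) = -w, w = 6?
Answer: 6519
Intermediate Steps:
f(O, V) = -6 (f(O, V) = -1*6 = -6)
f(9, -6) - 87*(-75) = -6 - 87*(-75) = -6 + 6525 = 6519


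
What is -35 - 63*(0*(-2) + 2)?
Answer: -161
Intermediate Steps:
-35 - 63*(0*(-2) + 2) = -35 - 63*(0 + 2) = -35 - 63*2 = -35 - 126 = -161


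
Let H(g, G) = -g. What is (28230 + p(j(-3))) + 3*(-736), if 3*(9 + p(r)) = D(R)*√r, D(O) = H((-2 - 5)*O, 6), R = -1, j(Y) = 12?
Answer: 26013 - 14*√3/3 ≈ 26005.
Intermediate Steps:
D(O) = 7*O (D(O) = -(-2 - 5)*O = -(-7)*O = 7*O)
p(r) = -9 - 7*√r/3 (p(r) = -9 + ((7*(-1))*√r)/3 = -9 + (-7*√r)/3 = -9 - 7*√r/3)
(28230 + p(j(-3))) + 3*(-736) = (28230 + (-9 - 14*√3/3)) + 3*(-736) = (28230 + (-9 - 14*√3/3)) - 2208 = (28221 - 14*√3/3) - 2208 = 26013 - 14*√3/3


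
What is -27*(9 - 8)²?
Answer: -27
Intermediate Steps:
-27*(9 - 8)² = -27*1² = -27*1 = -27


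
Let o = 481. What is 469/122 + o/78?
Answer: 1832/183 ≈ 10.011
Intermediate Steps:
469/122 + o/78 = 469/122 + 481/78 = 469*(1/122) + 481*(1/78) = 469/122 + 37/6 = 1832/183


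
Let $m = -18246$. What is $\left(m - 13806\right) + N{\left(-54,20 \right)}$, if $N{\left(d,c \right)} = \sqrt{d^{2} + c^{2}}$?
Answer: $-32052 + 2 \sqrt{829} \approx -31994.0$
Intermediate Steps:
$N{\left(d,c \right)} = \sqrt{c^{2} + d^{2}}$
$\left(m - 13806\right) + N{\left(-54,20 \right)} = \left(-18246 - 13806\right) + \sqrt{20^{2} + \left(-54\right)^{2}} = \left(-18246 - 13806\right) + \sqrt{400 + 2916} = -32052 + \sqrt{3316} = -32052 + 2 \sqrt{829}$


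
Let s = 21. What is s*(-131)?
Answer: -2751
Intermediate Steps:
s*(-131) = 21*(-131) = -2751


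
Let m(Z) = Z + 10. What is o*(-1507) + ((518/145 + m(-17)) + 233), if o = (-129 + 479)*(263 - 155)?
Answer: -8259833712/145 ≈ -5.6964e+7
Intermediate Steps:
o = 37800 (o = 350*108 = 37800)
m(Z) = 10 + Z
o*(-1507) + ((518/145 + m(-17)) + 233) = 37800*(-1507) + ((518/145 + (10 - 17)) + 233) = -56964600 + ((518*(1/145) - 7) + 233) = -56964600 + ((518/145 - 7) + 233) = -56964600 + (-497/145 + 233) = -56964600 + 33288/145 = -8259833712/145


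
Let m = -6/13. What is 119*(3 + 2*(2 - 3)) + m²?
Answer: 20147/169 ≈ 119.21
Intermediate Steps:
m = -6/13 (m = -6*1/13 = -6/13 ≈ -0.46154)
119*(3 + 2*(2 - 3)) + m² = 119*(3 + 2*(2 - 3)) + (-6/13)² = 119*(3 + 2*(-1)) + 36/169 = 119*(3 - 2) + 36/169 = 119*1 + 36/169 = 119 + 36/169 = 20147/169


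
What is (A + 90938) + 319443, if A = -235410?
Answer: 174971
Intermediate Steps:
(A + 90938) + 319443 = (-235410 + 90938) + 319443 = -144472 + 319443 = 174971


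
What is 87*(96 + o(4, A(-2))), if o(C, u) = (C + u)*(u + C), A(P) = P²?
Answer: 13920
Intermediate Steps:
o(C, u) = (C + u)² (o(C, u) = (C + u)*(C + u) = (C + u)²)
87*(96 + o(4, A(-2))) = 87*(96 + (4 + (-2)²)²) = 87*(96 + (4 + 4)²) = 87*(96 + 8²) = 87*(96 + 64) = 87*160 = 13920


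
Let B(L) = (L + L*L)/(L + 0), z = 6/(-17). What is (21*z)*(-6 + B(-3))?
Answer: 1008/17 ≈ 59.294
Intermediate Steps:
z = -6/17 (z = 6*(-1/17) = -6/17 ≈ -0.35294)
B(L) = (L + L**2)/L
(21*z)*(-6 + B(-3)) = (21*(-6/17))*(-6 + (1 - 3)) = -126*(-6 - 2)/17 = -126/17*(-8) = 1008/17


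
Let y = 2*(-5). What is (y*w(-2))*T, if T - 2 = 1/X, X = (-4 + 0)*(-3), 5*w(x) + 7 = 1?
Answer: 25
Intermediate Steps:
w(x) = -6/5 (w(x) = -7/5 + (⅕)*1 = -7/5 + ⅕ = -6/5)
X = 12 (X = -4*(-3) = 12)
y = -10
T = 25/12 (T = 2 + 1/12 = 25/12 ≈ 2.0833)
(y*w(-2))*T = -10*(-6/5)*(25/12) = 12*(25/12) = 25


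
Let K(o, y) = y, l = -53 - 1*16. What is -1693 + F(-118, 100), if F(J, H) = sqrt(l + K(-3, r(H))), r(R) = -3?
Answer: -1693 + 6*I*sqrt(2) ≈ -1693.0 + 8.4853*I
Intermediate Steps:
l = -69 (l = -53 - 16 = -69)
F(J, H) = 6*I*sqrt(2) (F(J, H) = sqrt(-69 - 3) = sqrt(-72) = 6*I*sqrt(2))
-1693 + F(-118, 100) = -1693 + 6*I*sqrt(2)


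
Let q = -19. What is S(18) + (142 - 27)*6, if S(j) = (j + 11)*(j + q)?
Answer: 661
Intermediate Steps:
S(j) = (-19 + j)*(11 + j) (S(j) = (j + 11)*(j - 19) = (11 + j)*(-19 + j) = (-19 + j)*(11 + j))
S(18) + (142 - 27)*6 = (-209 + 18**2 - 8*18) + (142 - 27)*6 = (-209 + 324 - 144) + 115*6 = -29 + 690 = 661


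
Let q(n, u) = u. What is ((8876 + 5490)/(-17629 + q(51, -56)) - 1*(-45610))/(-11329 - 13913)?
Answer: -403299242/223202385 ≈ -1.8069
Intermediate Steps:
((8876 + 5490)/(-17629 + q(51, -56)) - 1*(-45610))/(-11329 - 13913) = ((8876 + 5490)/(-17629 - 56) - 1*(-45610))/(-11329 - 13913) = (14366/(-17685) + 45610)/(-25242) = (14366*(-1/17685) + 45610)*(-1/25242) = (-14366/17685 + 45610)*(-1/25242) = (806598484/17685)*(-1/25242) = -403299242/223202385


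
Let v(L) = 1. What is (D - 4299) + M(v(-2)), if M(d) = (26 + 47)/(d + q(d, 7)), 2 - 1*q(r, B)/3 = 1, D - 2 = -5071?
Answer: -37399/4 ≈ -9349.8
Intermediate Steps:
D = -5069 (D = 2 - 5071 = -5069)
q(r, B) = 3 (q(r, B) = 6 - 3*1 = 6 - 3 = 3)
M(d) = 73/(3 + d) (M(d) = (26 + 47)/(d + 3) = 73/(3 + d))
(D - 4299) + M(v(-2)) = (-5069 - 4299) + 73/(3 + 1) = -9368 + 73/4 = -37399/4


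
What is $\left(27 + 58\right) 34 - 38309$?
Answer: $-35419$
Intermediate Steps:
$\left(27 + 58\right) 34 - 38309 = 85 \cdot 34 - 38309 = 2890 - 38309 = -35419$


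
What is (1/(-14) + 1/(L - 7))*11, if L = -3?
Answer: -66/35 ≈ -1.8857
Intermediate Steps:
(1/(-14) + 1/(L - 7))*11 = (1/(-14) + 1/(-3 - 7))*11 = (-1/14 + 1/(-10))*11 = (-1/14 - ⅒)*11 = -6/35*11 = -66/35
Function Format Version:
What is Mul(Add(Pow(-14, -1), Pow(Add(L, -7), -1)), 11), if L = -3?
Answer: Rational(-66, 35) ≈ -1.8857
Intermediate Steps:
Mul(Add(Pow(-14, -1), Pow(Add(L, -7), -1)), 11) = Mul(Add(Pow(-14, -1), Pow(Add(-3, -7), -1)), 11) = Mul(Add(Rational(-1, 14), Pow(-10, -1)), 11) = Mul(Add(Rational(-1, 14), Rational(-1, 10)), 11) = Mul(Rational(-6, 35), 11) = Rational(-66, 35)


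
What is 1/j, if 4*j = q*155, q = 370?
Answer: 2/28675 ≈ 6.9747e-5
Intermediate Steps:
j = 28675/2 (j = (370*155)/4 = (¼)*57350 = 28675/2 ≈ 14338.)
1/j = 1/(28675/2) = 2/28675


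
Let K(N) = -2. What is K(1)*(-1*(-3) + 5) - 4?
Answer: -20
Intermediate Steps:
K(1)*(-1*(-3) + 5) - 4 = -2*(-1*(-3) + 5) - 4 = -2*(3 + 5) - 4 = -2*8 - 4 = -16 - 4 = -20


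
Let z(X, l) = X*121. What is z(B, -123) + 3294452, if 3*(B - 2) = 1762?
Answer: 10097284/3 ≈ 3.3658e+6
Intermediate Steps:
B = 1768/3 (B = 2 + (1/3)*1762 = 2 + 1762/3 = 1768/3 ≈ 589.33)
z(X, l) = 121*X
z(B, -123) + 3294452 = 121*(1768/3) + 3294452 = 213928/3 + 3294452 = 10097284/3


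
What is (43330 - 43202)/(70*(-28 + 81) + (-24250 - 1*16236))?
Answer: -16/4597 ≈ -0.0034805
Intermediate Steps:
(43330 - 43202)/(70*(-28 + 81) + (-24250 - 1*16236)) = 128/(70*53 + (-24250 - 16236)) = 128/(3710 - 40486) = 128/(-36776) = 128*(-1/36776) = -16/4597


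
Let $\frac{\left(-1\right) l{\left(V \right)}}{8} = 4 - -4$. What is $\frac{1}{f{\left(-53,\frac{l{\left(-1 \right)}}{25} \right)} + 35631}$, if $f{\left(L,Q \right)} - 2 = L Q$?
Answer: $\frac{25}{894217} \approx 2.7957 \cdot 10^{-5}$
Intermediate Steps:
$l{\left(V \right)} = -64$ ($l{\left(V \right)} = - 8 \left(4 - -4\right) = - 8 \left(4 + 4\right) = \left(-8\right) 8 = -64$)
$f{\left(L,Q \right)} = 2 + L Q$
$\frac{1}{f{\left(-53,\frac{l{\left(-1 \right)}}{25} \right)} + 35631} = \frac{1}{\left(2 - 53 \left(- \frac{64}{25}\right)\right) + 35631} = \frac{1}{\left(2 - 53 \left(\left(-64\right) \frac{1}{25}\right)\right) + 35631} = \frac{1}{\left(2 - - \frac{3392}{25}\right) + 35631} = \frac{1}{\left(2 + \frac{3392}{25}\right) + 35631} = \frac{1}{\frac{3442}{25} + 35631} = \frac{1}{\frac{894217}{25}} = \frac{25}{894217}$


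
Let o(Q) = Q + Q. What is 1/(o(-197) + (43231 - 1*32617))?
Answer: 1/10220 ≈ 9.7847e-5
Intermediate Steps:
o(Q) = 2*Q
1/(o(-197) + (43231 - 1*32617)) = 1/(2*(-197) + (43231 - 1*32617)) = 1/(-394 + (43231 - 32617)) = 1/(-394 + 10614) = 1/10220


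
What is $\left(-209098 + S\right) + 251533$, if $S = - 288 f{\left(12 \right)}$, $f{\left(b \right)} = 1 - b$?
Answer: $45603$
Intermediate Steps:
$S = 3168$ ($S = - 288 \left(1 - 12\right) = \left(-288\right) \left(-11\right) = 3168$)
$\left(-209098 + S\right) + 251533 = \left(-209098 + 3168\right) + 251533 = -205930 + 251533 = 45603$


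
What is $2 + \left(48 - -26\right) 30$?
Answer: $2222$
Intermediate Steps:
$2 + \left(48 - -26\right) 30 = 2 + \left(48 + 26\right) 30 = 2 + 74 \cdot 30 = 2 + 2220 = 2222$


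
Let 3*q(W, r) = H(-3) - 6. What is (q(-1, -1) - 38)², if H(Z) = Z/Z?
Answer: 14161/9 ≈ 1573.4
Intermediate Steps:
H(Z) = 1
q(W, r) = -5/3 (q(W, r) = (1 - 6)/3 = (⅓)*(-5) = -5/3)
(q(-1, -1) - 38)² = (-5/3 - 38)² = (-119/3)² = 14161/9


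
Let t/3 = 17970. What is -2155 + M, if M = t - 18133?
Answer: 33622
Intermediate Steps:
t = 53910 (t = 3*17970 = 53910)
M = 35777 (M = 53910 - 18133 = 35777)
-2155 + M = -2155 + 35777 = 33622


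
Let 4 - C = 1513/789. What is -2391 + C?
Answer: -1884856/789 ≈ -2388.9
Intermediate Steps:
C = 1643/789 (C = 4 - 1513/789 = 1643/789 ≈ 2.0824)
-2391 + C = -2391 + 1643/789 = -1884856/789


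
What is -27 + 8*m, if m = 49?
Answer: 365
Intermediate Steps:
-27 + 8*m = -27 + 8*49 = -27 + 392 = 365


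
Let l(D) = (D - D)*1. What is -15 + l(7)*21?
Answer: -15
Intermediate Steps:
l(D) = 0 (l(D) = 0*1 = 0)
-15 + l(7)*21 = -15 + 0*21 = -15 + 0 = -15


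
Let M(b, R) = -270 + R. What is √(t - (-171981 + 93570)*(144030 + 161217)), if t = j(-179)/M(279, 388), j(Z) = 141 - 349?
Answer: √83316769075541/59 ≈ 1.5471e+5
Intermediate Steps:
j(Z) = -208
t = -104/59 (t = -208/(-270 + 388) = -208/118 = -208*1/118 = -104/59 ≈ -1.7627)
√(t - (-171981 + 93570)*(144030 + 161217)) = √(-104/59 - (-171981 + 93570)*(144030 + 161217)) = √(-104/59 - (-78411)*305247) = √(-104/59 - 1*(-23934722517)) = √(-104/59 + 23934722517) = √(1412148628399/59) = √83316769075541/59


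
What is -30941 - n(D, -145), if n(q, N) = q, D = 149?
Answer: -31090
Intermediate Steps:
-30941 - n(D, -145) = -30941 - 1*149 = -30941 - 149 = -31090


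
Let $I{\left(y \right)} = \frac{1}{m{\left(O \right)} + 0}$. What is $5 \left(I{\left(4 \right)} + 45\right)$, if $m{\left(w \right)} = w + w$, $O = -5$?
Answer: $\frac{449}{2} \approx 224.5$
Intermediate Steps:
$m{\left(w \right)} = 2 w$
$I{\left(y \right)} = - \frac{1}{10}$ ($I{\left(y \right)} = \frac{1}{2 \left(-5\right) + 0} = \frac{1}{-10 + 0} = \frac{1}{-10} = - \frac{1}{10}$)
$5 \left(I{\left(4 \right)} + 45\right) = 5 \left(- \frac{1}{10} + 45\right) = 5 \cdot \frac{449}{10} = \frac{449}{2}$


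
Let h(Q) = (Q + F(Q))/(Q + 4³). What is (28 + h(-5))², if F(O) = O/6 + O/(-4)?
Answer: 390813361/501264 ≈ 779.66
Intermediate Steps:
F(O) = -O/12 (F(O) = O*(⅙) + O*(-¼) = O/6 - O/4 = -O/12)
h(Q) = 11*Q/(12*(64 + Q)) (h(Q) = (Q - Q/12)/(Q + 4³) = (11*Q/12)/(Q + 64) = (11*Q/12)/(64 + Q) = 11*Q/(12*(64 + Q)))
(28 + h(-5))² = (28 + (11/12)*(-5)/(64 - 5))² = (28 + (11/12)*(-5)/59)² = (28 + (11/12)*(-5)*(1/59))² = (28 - 55/708)² = (19769/708)² = 390813361/501264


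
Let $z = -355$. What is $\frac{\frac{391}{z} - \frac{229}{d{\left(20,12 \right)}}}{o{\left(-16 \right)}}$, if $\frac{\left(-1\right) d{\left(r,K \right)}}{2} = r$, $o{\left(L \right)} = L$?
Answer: $- \frac{13131}{45440} \approx -0.28897$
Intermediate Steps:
$d{\left(r,K \right)} = - 2 r$
$\frac{\frac{391}{z} - \frac{229}{d{\left(20,12 \right)}}}{o{\left(-16 \right)}} = \frac{\frac{391}{-355} - \frac{229}{\left(-2\right) 20}}{-16} = \left(391 \left(- \frac{1}{355}\right) - \frac{229}{-40}\right) \left(- \frac{1}{16}\right) = \left(- \frac{391}{355} - - \frac{229}{40}\right) \left(- \frac{1}{16}\right) = \left(- \frac{391}{355} + \frac{229}{40}\right) \left(- \frac{1}{16}\right) = \frac{13131}{2840} \left(- \frac{1}{16}\right) = - \frac{13131}{45440}$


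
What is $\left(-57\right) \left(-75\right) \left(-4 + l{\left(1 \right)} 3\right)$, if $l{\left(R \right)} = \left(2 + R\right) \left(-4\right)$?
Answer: $-171000$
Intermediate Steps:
$l{\left(R \right)} = -8 - 4 R$
$\left(-57\right) \left(-75\right) \left(-4 + l{\left(1 \right)} 3\right) = \left(-57\right) \left(-75\right) \left(-4 + \left(-8 - 4\right) 3\right) = 4275 \left(-4 + \left(-8 - 4\right) 3\right) = 4275 \left(-4 - 36\right) = 4275 \left(-40\right) = -171000$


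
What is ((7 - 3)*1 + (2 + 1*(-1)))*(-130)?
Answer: -650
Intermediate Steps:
((7 - 3)*1 + (2 + 1*(-1)))*(-130) = (4*1 + (2 - 1))*(-130) = (4 + 1)*(-130) = 5*(-130) = -650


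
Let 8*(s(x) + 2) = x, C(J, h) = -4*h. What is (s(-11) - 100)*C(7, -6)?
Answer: -2481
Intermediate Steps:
s(x) = -2 + x/8
(s(-11) - 100)*C(7, -6) = ((-2 + (⅛)*(-11)) - 100)*(-4*(-6)) = ((-2 - 11/8) - 100)*24 = (-27/8 - 100)*24 = -827/8*24 = -2481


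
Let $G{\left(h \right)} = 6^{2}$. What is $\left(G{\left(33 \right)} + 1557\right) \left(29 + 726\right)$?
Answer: $1202715$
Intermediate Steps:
$G{\left(h \right)} = 36$
$\left(G{\left(33 \right)} + 1557\right) \left(29 + 726\right) = \left(36 + 1557\right) \left(29 + 726\right) = 1593 \cdot 755 = 1202715$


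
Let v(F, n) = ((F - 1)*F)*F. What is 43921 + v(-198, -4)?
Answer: -7757675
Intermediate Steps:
v(F, n) = F²*(-1 + F) (v(F, n) = ((-1 + F)*F)*F = (F*(-1 + F))*F = F²*(-1 + F))
43921 + v(-198, -4) = 43921 + (-198)²*(-1 - 198) = 43921 + 39204*(-199) = 43921 - 7801596 = -7757675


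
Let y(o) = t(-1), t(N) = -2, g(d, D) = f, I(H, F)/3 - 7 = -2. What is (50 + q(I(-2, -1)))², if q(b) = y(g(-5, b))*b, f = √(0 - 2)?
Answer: 400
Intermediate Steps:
f = I*√2 (f = √(-2) = I*√2 ≈ 1.4142*I)
I(H, F) = 15 (I(H, F) = 21 + 3*(-2) = 21 - 6 = 15)
g(d, D) = I*√2
y(o) = -2
q(b) = -2*b
(50 + q(I(-2, -1)))² = (50 - 2*15)² = (50 - 30)² = 20² = 400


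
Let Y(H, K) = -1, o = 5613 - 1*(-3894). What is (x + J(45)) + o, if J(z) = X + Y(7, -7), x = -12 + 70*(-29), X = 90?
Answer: 7554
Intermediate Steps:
o = 9507 (o = 5613 + 3894 = 9507)
x = -2042 (x = -12 - 2030 = -2042)
J(z) = 89 (J(z) = 90 - 1 = 89)
(x + J(45)) + o = (-2042 + 89) + 9507 = -1953 + 9507 = 7554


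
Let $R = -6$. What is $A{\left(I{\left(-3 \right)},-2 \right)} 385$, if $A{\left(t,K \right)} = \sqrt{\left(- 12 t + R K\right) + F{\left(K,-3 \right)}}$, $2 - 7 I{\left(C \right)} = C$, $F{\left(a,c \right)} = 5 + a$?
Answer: $165 \sqrt{35} \approx 976.15$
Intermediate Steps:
$I{\left(C \right)} = \frac{2}{7} - \frac{C}{7}$
$A{\left(t,K \right)} = \sqrt{5 - 12 t - 5 K}$ ($A{\left(t,K \right)} = \sqrt{\left(- 12 t - 6 K\right) + \left(5 + K\right)} = \sqrt{5 - 12 t - 5 K}$)
$A{\left(I{\left(-3 \right)},-2 \right)} 385 = \sqrt{5 - 12 \left(\frac{2}{7} - - \frac{3}{7}\right) - -10} \cdot 385 = \sqrt{5 - 12 \left(\frac{2}{7} + \frac{3}{7}\right) + 10} \cdot 385 = \sqrt{5 - \frac{60}{7} + 10} \cdot 385 = \sqrt{\frac{45}{7}} \cdot 385 = \frac{3 \sqrt{35}}{7} \cdot 385 = 165 \sqrt{35}$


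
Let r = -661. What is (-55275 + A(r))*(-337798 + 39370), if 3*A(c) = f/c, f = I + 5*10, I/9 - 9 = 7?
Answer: 10903615988044/661 ≈ 1.6496e+10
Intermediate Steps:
I = 144 (I = 81 + 9*7 = 81 + 63 = 144)
f = 194 (f = 144 + 5*10 = 144 + 50 = 194)
A(c) = 194/(3*c) (A(c) = (194/c)/3 = 194/(3*c))
(-55275 + A(r))*(-337798 + 39370) = (-55275 + (194/3)/(-661))*(-337798 + 39370) = (-55275 + (194/3)*(-1/661))*(-298428) = (-55275 - 194/1983)*(-298428) = -109610519/1983*(-298428) = 10903615988044/661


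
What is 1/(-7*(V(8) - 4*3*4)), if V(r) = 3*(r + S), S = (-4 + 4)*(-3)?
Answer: 1/168 ≈ 0.0059524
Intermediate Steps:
S = 0 (S = 0*(-3) = 0)
V(r) = 3*r (V(r) = 3*(r + 0) = 3*r)
1/(-7*(V(8) - 4*3*4)) = 1/(-7*(3*8 - 4*3*4)) = 1/(-7*(24 - 12*4)) = 1/(-7*(24 - 48)) = 1/(-7*(-24)) = 1/168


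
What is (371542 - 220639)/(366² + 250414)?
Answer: 150903/384370 ≈ 0.39260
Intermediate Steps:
(371542 - 220639)/(366² + 250414) = 150903/(133956 + 250414) = 150903/384370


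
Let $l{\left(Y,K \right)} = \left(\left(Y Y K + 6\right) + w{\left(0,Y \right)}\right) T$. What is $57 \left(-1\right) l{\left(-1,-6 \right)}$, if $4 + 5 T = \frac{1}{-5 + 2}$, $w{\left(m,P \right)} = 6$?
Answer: $\frac{1482}{5} \approx 296.4$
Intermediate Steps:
$T = - \frac{13}{15}$ ($T = - \frac{4}{5} + \frac{1}{5 \left(-5 + 2\right)} = - \frac{4}{5} + \frac{1}{5 \left(-3\right)} = - \frac{4}{5} + \frac{1}{5} \left(- \frac{1}{3}\right) = - \frac{4}{5} - \frac{1}{15} = - \frac{13}{15} \approx -0.86667$)
$l{\left(Y,K \right)} = - \frac{52}{5} - \frac{13 K Y^{2}}{15}$ ($l{\left(Y,K \right)} = \left(\left(Y Y K + 6\right) + 6\right) \left(- \frac{13}{15}\right) = \left(\left(Y^{2} K + 6\right) + 6\right) \left(- \frac{13}{15}\right) = \left(\left(K Y^{2} + 6\right) + 6\right) \left(- \frac{13}{15}\right) = \left(\left(6 + K Y^{2}\right) + 6\right) \left(- \frac{13}{15}\right) = \left(12 + K Y^{2}\right) \left(- \frac{13}{15}\right) = - \frac{52}{5} - \frac{13 K Y^{2}}{15}$)
$57 \left(-1\right) l{\left(-1,-6 \right)} = 57 \left(-1\right) \left(- \frac{52}{5} - - \frac{26 \left(-1\right)^{2}}{5}\right) = - 57 \left(- \frac{52}{5} - \left(- \frac{26}{5}\right) 1\right) = - 57 \left(- \frac{52}{5} + \frac{26}{5}\right) = \left(-57\right) \left(- \frac{26}{5}\right) = \frac{1482}{5}$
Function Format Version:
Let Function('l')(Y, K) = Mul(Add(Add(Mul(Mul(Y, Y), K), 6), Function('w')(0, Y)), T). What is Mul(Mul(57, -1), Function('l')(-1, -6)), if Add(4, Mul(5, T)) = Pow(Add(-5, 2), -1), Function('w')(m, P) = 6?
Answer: Rational(1482, 5) ≈ 296.40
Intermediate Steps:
T = Rational(-13, 15) (T = Add(Rational(-4, 5), Mul(Rational(1, 5), Pow(Add(-5, 2), -1))) = Add(Rational(-4, 5), Mul(Rational(1, 5), Pow(-3, -1))) = Add(Rational(-4, 5), Mul(Rational(1, 5), Rational(-1, 3))) = Add(Rational(-4, 5), Rational(-1, 15)) = Rational(-13, 15) ≈ -0.86667)
Function('l')(Y, K) = Add(Rational(-52, 5), Mul(Rational(-13, 15), K, Pow(Y, 2))) (Function('l')(Y, K) = Mul(Add(Add(Mul(Mul(Y, Y), K), 6), 6), Rational(-13, 15)) = Mul(Add(Add(Mul(Pow(Y, 2), K), 6), 6), Rational(-13, 15)) = Mul(Add(Add(Mul(K, Pow(Y, 2)), 6), 6), Rational(-13, 15)) = Mul(Add(Add(6, Mul(K, Pow(Y, 2))), 6), Rational(-13, 15)) = Mul(Add(12, Mul(K, Pow(Y, 2))), Rational(-13, 15)) = Add(Rational(-52, 5), Mul(Rational(-13, 15), K, Pow(Y, 2))))
Mul(Mul(57, -1), Function('l')(-1, -6)) = Mul(Mul(57, -1), Add(Rational(-52, 5), Mul(Rational(-13, 15), -6, Pow(-1, 2)))) = Mul(-57, Add(Rational(-52, 5), Mul(Rational(-13, 15), -6, 1))) = Mul(-57, Add(Rational(-52, 5), Rational(26, 5))) = Mul(-57, Rational(-26, 5)) = Rational(1482, 5)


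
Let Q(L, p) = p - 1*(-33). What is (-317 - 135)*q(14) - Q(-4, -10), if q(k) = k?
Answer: -6351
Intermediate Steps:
Q(L, p) = 33 + p (Q(L, p) = p + 33 = 33 + p)
(-317 - 135)*q(14) - Q(-4, -10) = (-317 - 135)*14 - (33 - 10) = -452*14 - 1*23 = -6328 - 23 = -6351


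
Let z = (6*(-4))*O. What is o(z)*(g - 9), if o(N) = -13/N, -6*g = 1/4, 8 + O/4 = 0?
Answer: 2821/18432 ≈ 0.15305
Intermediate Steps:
O = -32 (O = -32 + 4*0 = -32 + 0 = -32)
z = 768 (z = (6*(-4))*(-32) = -24*(-32) = 768)
g = -1/24 (g = -⅙/4 = -⅙*¼ = -1/24 ≈ -0.041667)
o(z)*(g - 9) = (-13/768)*(-1/24 - 9) = -13*1/768*(-217/24) = -13/768*(-217/24) = 2821/18432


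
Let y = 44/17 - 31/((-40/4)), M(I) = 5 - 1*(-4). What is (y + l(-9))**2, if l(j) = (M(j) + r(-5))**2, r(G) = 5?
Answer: 1175598369/28900 ≈ 40678.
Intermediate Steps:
M(I) = 9 (M(I) = 5 + 4 = 9)
l(j) = 196 (l(j) = (9 + 5)**2 = 14**2 = 196)
y = 967/170 (y = 44*(1/17) - 31/((-40*1/4)) = 44/17 - 31/(-10) = 44/17 - 31*(-1/10) = 44/17 + 31/10 = 967/170 ≈ 5.6882)
(y + l(-9))**2 = (967/170 + 196)**2 = (34287/170)**2 = 1175598369/28900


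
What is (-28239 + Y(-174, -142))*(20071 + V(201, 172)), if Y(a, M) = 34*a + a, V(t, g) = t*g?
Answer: -1875839547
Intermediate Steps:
V(t, g) = g*t
Y(a, M) = 35*a
(-28239 + Y(-174, -142))*(20071 + V(201, 172)) = (-28239 + 35*(-174))*(20071 + 172*201) = (-28239 - 6090)*(20071 + 34572) = -34329*54643 = -1875839547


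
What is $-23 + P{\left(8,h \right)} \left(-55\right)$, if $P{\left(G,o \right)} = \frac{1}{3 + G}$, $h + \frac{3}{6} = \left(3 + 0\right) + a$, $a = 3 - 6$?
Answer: $-28$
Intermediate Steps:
$a = -3$ ($a = 3 - 6 = -3$)
$h = - \frac{1}{2}$ ($h = - \frac{1}{2} + \left(\left(3 + 0\right) - 3\right) = - \frac{1}{2} + \left(3 - 3\right) = - \frac{1}{2} + 0 = - \frac{1}{2} \approx -0.5$)
$-23 + P{\left(8,h \right)} \left(-55\right) = -23 + \frac{1}{3 + 8} \left(-55\right) = -23 + \frac{1}{11} \left(-55\right) = -23 - 5 = -28$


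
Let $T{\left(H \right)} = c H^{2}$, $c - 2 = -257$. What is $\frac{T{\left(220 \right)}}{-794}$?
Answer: $\frac{6171000}{397} \approx 15544.0$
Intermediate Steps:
$c = -255$ ($c = 2 - 257 = -255$)
$T{\left(H \right)} = - 255 H^{2}$
$\frac{T{\left(220 \right)}}{-794} = \frac{\left(-255\right) 220^{2}}{-794} = \left(-255\right) 48400 \left(- \frac{1}{794}\right) = \left(-12342000\right) \left(- \frac{1}{794}\right) = \frac{6171000}{397}$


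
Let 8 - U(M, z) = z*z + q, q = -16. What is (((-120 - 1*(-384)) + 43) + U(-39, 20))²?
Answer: 4761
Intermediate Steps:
U(M, z) = 24 - z² (U(M, z) = 8 - (z*z - 16) = 8 - (z² - 16) = 8 - (-16 + z²) = 8 + (16 - z²) = 24 - z²)
(((-120 - 1*(-384)) + 43) + U(-39, 20))² = (((-120 - 1*(-384)) + 43) + (24 - 1*20²))² = (((-120 + 384) + 43) + (24 - 1*400))² = ((264 + 43) + (24 - 400))² = (307 - 376)² = (-69)² = 4761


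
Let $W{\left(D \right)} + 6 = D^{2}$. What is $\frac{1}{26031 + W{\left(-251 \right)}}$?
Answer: $\frac{1}{89026} \approx 1.1233 \cdot 10^{-5}$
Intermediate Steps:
$W{\left(D \right)} = -6 + D^{2}$
$\frac{1}{26031 + W{\left(-251 \right)}} = \frac{1}{26031 - \left(6 - \left(-251\right)^{2}\right)} = \frac{1}{26031 + \left(-6 + 63001\right)} = \frac{1}{26031 + 62995} = \frac{1}{89026}$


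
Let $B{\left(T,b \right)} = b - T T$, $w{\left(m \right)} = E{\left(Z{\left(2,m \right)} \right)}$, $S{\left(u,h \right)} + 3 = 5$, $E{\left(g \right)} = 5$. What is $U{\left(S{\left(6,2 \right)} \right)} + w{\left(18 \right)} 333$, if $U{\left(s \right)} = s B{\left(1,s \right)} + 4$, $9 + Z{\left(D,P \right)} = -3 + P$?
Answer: $1671$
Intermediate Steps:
$Z{\left(D,P \right)} = -12 + P$ ($Z{\left(D,P \right)} = -9 + \left(-3 + P\right) = -12 + P$)
$S{\left(u,h \right)} = 2$ ($S{\left(u,h \right)} = -3 + 5 = 2$)
$w{\left(m \right)} = 5$
$B{\left(T,b \right)} = b - T^{2}$
$U{\left(s \right)} = 4 + s \left(-1 + s\right)$ ($U{\left(s \right)} = s \left(s - 1^{2}\right) + 4 = s \left(s - 1\right) + 4 = s \left(-1 + s\right) + 4 = 4 + s \left(-1 + s\right)$)
$U{\left(S{\left(6,2 \right)} \right)} + w{\left(18 \right)} 333 = \left(4 + 2 \left(-1 + 2\right)\right) + 5 \cdot 333 = \left(4 + 2 \cdot 1\right) + 1665 = \left(4 + 2\right) + 1665 = 6 + 1665 = 1671$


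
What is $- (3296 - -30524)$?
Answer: $-33820$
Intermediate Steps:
$- (3296 - -30524) = - (3296 + 30524) = \left(-1\right) 33820 = -33820$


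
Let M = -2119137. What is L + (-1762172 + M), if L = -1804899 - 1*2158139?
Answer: -7844347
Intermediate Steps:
L = -3963038 (L = -1804899 - 2158139 = -3963038)
L + (-1762172 + M) = -3963038 + (-1762172 - 2119137) = -3963038 - 3881309 = -7844347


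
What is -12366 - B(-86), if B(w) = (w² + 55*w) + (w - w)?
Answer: -15032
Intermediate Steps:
B(w) = w² + 55*w (B(w) = (w² + 55*w) + 0 = w² + 55*w)
-12366 - B(-86) = -12366 - (-86)*(55 - 86) = -12366 - (-86)*(-31) = -12366 - 1*2666 = -12366 - 2666 = -15032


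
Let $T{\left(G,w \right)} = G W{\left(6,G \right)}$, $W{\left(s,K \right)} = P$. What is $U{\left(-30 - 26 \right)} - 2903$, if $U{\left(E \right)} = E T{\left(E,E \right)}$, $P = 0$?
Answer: $-2903$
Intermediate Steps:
$W{\left(s,K \right)} = 0$
$T{\left(G,w \right)} = 0$ ($T{\left(G,w \right)} = G 0 = 0$)
$U{\left(E \right)} = 0$ ($U{\left(E \right)} = E 0 = 0$)
$U{\left(-30 - 26 \right)} - 2903 = 0 - 2903 = -2903$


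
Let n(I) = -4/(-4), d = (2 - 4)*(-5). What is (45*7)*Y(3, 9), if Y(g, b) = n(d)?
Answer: 315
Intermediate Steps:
d = 10 (d = -2*(-5) = 10)
n(I) = 1 (n(I) = -4*(-¼) = 1)
Y(g, b) = 1
(45*7)*Y(3, 9) = (45*7)*1 = 315*1 = 315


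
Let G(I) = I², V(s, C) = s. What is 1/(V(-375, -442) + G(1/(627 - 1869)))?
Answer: -1542564/578461499 ≈ -0.0026667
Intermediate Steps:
1/(V(-375, -442) + G(1/(627 - 1869))) = 1/(-375 + (1/(627 - 1869))²) = 1/(-375 + (1/(-1242))²) = 1/(-375 + (-1/1242)²) = 1/(-375 + 1/1542564) = 1/(-578461499/1542564) = -1542564/578461499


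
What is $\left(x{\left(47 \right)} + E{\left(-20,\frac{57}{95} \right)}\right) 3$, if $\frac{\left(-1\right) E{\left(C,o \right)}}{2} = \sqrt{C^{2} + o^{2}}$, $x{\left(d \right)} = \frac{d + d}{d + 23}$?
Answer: $\frac{141}{35} - \frac{6 \sqrt{10009}}{5} \approx -116.03$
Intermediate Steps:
$x{\left(d \right)} = \frac{2 d}{23 + d}$
$E{\left(C,o \right)} = - 2 \sqrt{C^{2} + o^{2}}$
$\left(x{\left(47 \right)} + E{\left(-20,\frac{57}{95} \right)}\right) 3 = \left(2 \cdot 47 \frac{1}{23 + 47} - 2 \sqrt{\left(-20\right)^{2} + \left(\frac{57}{95}\right)^{2}}\right) 3 = \left(2 \cdot 47 \cdot \frac{1}{70} - 2 \sqrt{400 + \left(57 \cdot \frac{1}{95}\right)^{2}}\right) 3 = \left(2 \cdot 47 \cdot \frac{1}{70} - 2 \sqrt{400 + \left(\frac{3}{5}\right)^{2}}\right) 3 = \left(\frac{47}{35} - 2 \sqrt{400 + \frac{9}{25}}\right) 3 = \left(\frac{47}{35} - 2 \sqrt{\frac{10009}{25}}\right) 3 = \left(\frac{47}{35} - 2 \frac{\sqrt{10009}}{5}\right) 3 = \left(\frac{47}{35} - \frac{2 \sqrt{10009}}{5}\right) 3 = \frac{141}{35} - \frac{6 \sqrt{10009}}{5}$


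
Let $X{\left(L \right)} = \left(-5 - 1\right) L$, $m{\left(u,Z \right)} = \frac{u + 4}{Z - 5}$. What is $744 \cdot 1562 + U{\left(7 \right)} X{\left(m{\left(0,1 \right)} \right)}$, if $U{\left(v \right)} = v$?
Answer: $1162170$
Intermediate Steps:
$m{\left(u,Z \right)} = \frac{4 + u}{-5 + Z}$
$X{\left(L \right)} = - 6 L$
$744 \cdot 1562 + U{\left(7 \right)} X{\left(m{\left(0,1 \right)} \right)} = 744 \cdot 1562 + 7 \left(- 6 \frac{4 + 0}{-5 + 1}\right) = 1162128 + 7 \left(- 6 \frac{1}{-4} \cdot 4\right) = 1162128 + 7 \left(- 6 \left(\left(- \frac{1}{4}\right) 4\right)\right) = 1162128 + 7 \left(\left(-6\right) \left(-1\right)\right) = 1162128 + 7 \cdot 6 = 1162128 + 42 = 1162170$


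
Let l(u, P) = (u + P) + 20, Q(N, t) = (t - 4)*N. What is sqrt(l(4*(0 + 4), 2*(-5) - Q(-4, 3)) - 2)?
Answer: 2*sqrt(5) ≈ 4.4721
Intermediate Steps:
Q(N, t) = N*(-4 + t) (Q(N, t) = (-4 + t)*N = N*(-4 + t))
l(u, P) = 20 + P + u (l(u, P) = (P + u) + 20 = 20 + P + u)
sqrt(l(4*(0 + 4), 2*(-5) - Q(-4, 3)) - 2) = sqrt((20 + (2*(-5) - (-4)*(-4 + 3)) + 4*(0 + 4)) - 2) = sqrt((20 + (-10 - (-4)*(-1)) + 4*4) - 2) = sqrt((20 + (-10 - 1*4) + 16) - 2) = sqrt((20 + (-10 - 4) + 16) - 2) = sqrt((20 - 14 + 16) - 2) = sqrt(22 - 2) = sqrt(20) = 2*sqrt(5)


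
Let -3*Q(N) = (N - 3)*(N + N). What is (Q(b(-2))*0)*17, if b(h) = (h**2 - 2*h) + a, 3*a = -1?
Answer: 0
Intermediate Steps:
a = -1/3 (a = (1/3)*(-1) = -1/3 ≈ -0.33333)
b(h) = -1/3 + h**2 - 2*h (b(h) = (h**2 - 2*h) - 1/3 = -1/3 + h**2 - 2*h)
Q(N) = -2*N*(-3 + N)/3 (Q(N) = -(N - 3)*(N + N)/3 = -(-3 + N)*2*N/3 = -2*N*(-3 + N)/3)
(Q(b(-2))*0)*17 = ((2*(-1/3 + (-2)**2 - 2*(-2))*(3 - (-1/3 + (-2)**2 - 2*(-2)))/3)*0)*17 = ((2*(-1/3 + 4 + 4)*(3 - (-1/3 + 4 + 4))/3)*0)*17 = (((2/3)*(23/3)*(3 - 1*23/3))*0)*17 = (((2/3)*(23/3)*(3 - 23/3))*0)*17 = (((2/3)*(23/3)*(-14/3))*0)*17 = -644/27*0*17 = 0*17 = 0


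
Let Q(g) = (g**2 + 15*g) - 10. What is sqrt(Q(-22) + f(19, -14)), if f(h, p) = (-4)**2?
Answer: 4*sqrt(10) ≈ 12.649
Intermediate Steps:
f(h, p) = 16
Q(g) = -10 + g**2 + 15*g
sqrt(Q(-22) + f(19, -14)) = sqrt((-10 + (-22)**2 + 15*(-22)) + 16) = sqrt((-10 + 484 - 330) + 16) = sqrt(144 + 16) = sqrt(160) = 4*sqrt(10)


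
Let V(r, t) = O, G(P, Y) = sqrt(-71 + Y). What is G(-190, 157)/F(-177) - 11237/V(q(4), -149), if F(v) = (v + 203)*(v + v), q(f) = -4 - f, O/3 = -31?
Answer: 11237/93 - sqrt(86)/9204 ≈ 120.83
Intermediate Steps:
O = -93 (O = 3*(-31) = -93)
V(r, t) = -93
F(v) = 2*v*(203 + v) (F(v) = (203 + v)*(2*v) = 2*v*(203 + v))
G(-190, 157)/F(-177) - 11237/V(q(4), -149) = sqrt(-71 + 157)/((2*(-177)*(203 - 177))) - 11237/(-93) = sqrt(86)/((2*(-177)*26)) - 11237*(-1/93) = sqrt(86)/(-9204) + 11237/93 = sqrt(86)*(-1/9204) + 11237/93 = -sqrt(86)/9204 + 11237/93 = 11237/93 - sqrt(86)/9204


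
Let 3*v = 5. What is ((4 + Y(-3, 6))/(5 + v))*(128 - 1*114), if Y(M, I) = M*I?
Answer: -147/5 ≈ -29.400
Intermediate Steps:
Y(M, I) = I*M
v = 5/3 (v = (⅓)*5 = 5/3 ≈ 1.6667)
((4 + Y(-3, 6))/(5 + v))*(128 - 1*114) = ((4 + 6*(-3))/(5 + 5/3))*(128 - 1*114) = ((4 - 18)/(20/3))*(128 - 114) = -14*3/20*14 = -21/10*14 = -147/5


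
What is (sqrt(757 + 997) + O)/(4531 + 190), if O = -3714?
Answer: -3714/4721 + sqrt(1754)/4721 ≈ -0.77783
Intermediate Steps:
(sqrt(757 + 997) + O)/(4531 + 190) = (sqrt(757 + 997) - 3714)/(4531 + 190) = (sqrt(1754) - 3714)/4721 = (-3714 + sqrt(1754))*(1/4721) = -3714/4721 + sqrt(1754)/4721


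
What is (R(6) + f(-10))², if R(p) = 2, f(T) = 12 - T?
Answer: 576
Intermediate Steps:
(R(6) + f(-10))² = (2 + (12 - 1*(-10)))² = (2 + (12 + 10))² = (2 + 22)² = 24² = 576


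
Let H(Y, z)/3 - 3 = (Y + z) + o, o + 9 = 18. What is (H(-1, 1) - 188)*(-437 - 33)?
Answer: 71440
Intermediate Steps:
o = 9 (o = -9 + 18 = 9)
H(Y, z) = 36 + 3*Y + 3*z (H(Y, z) = 9 + 3*((Y + z) + 9) = 9 + 3*(9 + Y + z) = 9 + (27 + 3*Y + 3*z) = 36 + 3*Y + 3*z)
(H(-1, 1) - 188)*(-437 - 33) = ((36 + 3*(-1) + 3*1) - 188)*(-437 - 33) = ((36 - 3 + 3) - 188)*(-470) = (36 - 188)*(-470) = -152*(-470) = 71440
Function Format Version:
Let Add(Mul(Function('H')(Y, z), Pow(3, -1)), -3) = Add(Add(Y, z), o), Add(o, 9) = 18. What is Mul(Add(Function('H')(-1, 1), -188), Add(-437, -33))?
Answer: 71440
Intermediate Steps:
o = 9 (o = Add(-9, 18) = 9)
Function('H')(Y, z) = Add(36, Mul(3, Y), Mul(3, z)) (Function('H')(Y, z) = Add(9, Mul(3, Add(Add(Y, z), 9))) = Add(9, Mul(3, Add(9, Y, z))) = Add(9, Add(27, Mul(3, Y), Mul(3, z))) = Add(36, Mul(3, Y), Mul(3, z)))
Mul(Add(Function('H')(-1, 1), -188), Add(-437, -33)) = Mul(Add(Add(36, Mul(3, -1), Mul(3, 1)), -188), Add(-437, -33)) = Mul(Add(Add(36, -3, 3), -188), -470) = Mul(Add(36, -188), -470) = Mul(-152, -470) = 71440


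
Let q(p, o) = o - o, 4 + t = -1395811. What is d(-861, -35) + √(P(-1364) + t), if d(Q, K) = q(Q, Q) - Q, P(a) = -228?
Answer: 861 + I*√1396043 ≈ 861.0 + 1181.5*I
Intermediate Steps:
t = -1395815 (t = -4 - 1395811 = -1395815)
q(p, o) = 0
d(Q, K) = -Q (d(Q, K) = 0 - Q = -Q)
d(-861, -35) + √(P(-1364) + t) = -1*(-861) + √(-228 - 1395815) = 861 + √(-1396043) = 861 + I*√1396043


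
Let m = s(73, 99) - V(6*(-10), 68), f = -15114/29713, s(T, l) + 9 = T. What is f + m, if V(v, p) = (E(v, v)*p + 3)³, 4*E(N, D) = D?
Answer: 31254272037487/29713 ≈ 1.0519e+9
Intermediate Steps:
E(N, D) = D/4
s(T, l) = -9 + T
f = -15114/29713 (f = -15114*1/29713 = -15114/29713 ≈ -0.50867)
V(v, p) = (3 + p*v/4)³ (V(v, p) = ((v/4)*p + 3)³ = (p*v/4 + 3)³ = (3 + p*v/4)³)
m = 1051871977 (m = (-9 + 73) - (12 + 68*(6*(-10)))³/64 = 64 - (12 + 68*(-60))³/64 = 64 - (12 - 4080)³/64 = 64 - (-4068)³/64 = 64 - (-67319802432)/64 = 64 - 1*(-1051871913) = 64 + 1051871913 = 1051871977)
f + m = -15114/29713 + 1051871977 = 31254272037487/29713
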